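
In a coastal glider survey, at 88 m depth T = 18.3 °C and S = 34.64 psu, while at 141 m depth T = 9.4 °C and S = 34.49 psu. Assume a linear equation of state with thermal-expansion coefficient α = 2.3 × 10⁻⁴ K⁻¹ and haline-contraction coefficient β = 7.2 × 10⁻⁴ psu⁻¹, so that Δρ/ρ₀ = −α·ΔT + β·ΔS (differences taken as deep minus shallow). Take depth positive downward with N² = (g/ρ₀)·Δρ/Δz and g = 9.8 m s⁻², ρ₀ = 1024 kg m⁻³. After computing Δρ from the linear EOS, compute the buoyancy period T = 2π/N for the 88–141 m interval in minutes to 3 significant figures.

ΔT = -8.9 K, ΔS = -0.15 psu (deep − shallow).
Δρ/ρ₀ = −αΔT + βΔS = 2.047 × 10⁻³ − 1.08 × 10⁻⁴ = 1.939 × 10⁻³, so Δρ ≈ 1.986 kg m⁻³.
N² = (g/ρ₀)·Δρ/Δz = g·(Δρ/ρ₀)/Δz = 9.8 × 1.939 × 10⁻³ / 53 = 3.5853 × 10⁻⁴ s⁻².
N = √(3.5853 × 10⁻⁴) = 0.018935 rad s⁻¹ → T = 2π/N = 331.83 s = 5.5305 min ≈ 5.53 min.

5.53 min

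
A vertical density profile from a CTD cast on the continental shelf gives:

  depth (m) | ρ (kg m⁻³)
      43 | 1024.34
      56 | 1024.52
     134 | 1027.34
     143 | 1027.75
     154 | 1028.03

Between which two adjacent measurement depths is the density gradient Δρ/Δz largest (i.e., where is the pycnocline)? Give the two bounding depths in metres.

134–143 m

Compute the density gradient over each adjacent pair:
  43–56 m: Δρ/Δz = 0.18/13 = 0.014 kg m⁻⁴
  56–134 m: Δρ/Δz = 2.82/78 = 0.036 kg m⁻⁴
  134–143 m: Δρ/Δz = 0.41/9 = 0.046 kg m⁻⁴
  143–154 m: Δρ/Δz = 0.28/11 = 0.025 kg m⁻⁴
The largest gradient is in the 134–143 m interval — the pycnocline.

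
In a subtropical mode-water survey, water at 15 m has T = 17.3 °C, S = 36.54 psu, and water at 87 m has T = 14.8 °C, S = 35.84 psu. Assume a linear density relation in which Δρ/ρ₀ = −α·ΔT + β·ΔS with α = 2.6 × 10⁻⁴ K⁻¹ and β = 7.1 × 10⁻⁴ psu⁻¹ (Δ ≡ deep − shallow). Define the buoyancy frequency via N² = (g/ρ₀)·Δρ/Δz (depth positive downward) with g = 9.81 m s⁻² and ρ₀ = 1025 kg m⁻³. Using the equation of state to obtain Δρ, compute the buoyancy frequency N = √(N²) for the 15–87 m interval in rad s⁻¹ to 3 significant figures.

ΔT = -2.5 K, ΔS = -0.70 psu (deep − shallow).
Δρ/ρ₀ = −αΔT + βΔS = 6.50 × 10⁻⁴ − 4.97 × 10⁻⁴ = 1.53 × 10⁻⁴, so Δρ ≈ 0.1568 kg m⁻³.
N² = (g/ρ₀)·Δρ/Δz = g·(Δρ/ρ₀)/Δz = 9.81 × 1.53 × 10⁻⁴ / 72 = 2.0846 × 10⁻⁵ s⁻².
N = √(2.0846 × 10⁻⁵) = 4.5657 × 10⁻³ rad s⁻¹ ≈ 4.57 × 10⁻³ rad s⁻¹.

4.57 × 10⁻³ rad s⁻¹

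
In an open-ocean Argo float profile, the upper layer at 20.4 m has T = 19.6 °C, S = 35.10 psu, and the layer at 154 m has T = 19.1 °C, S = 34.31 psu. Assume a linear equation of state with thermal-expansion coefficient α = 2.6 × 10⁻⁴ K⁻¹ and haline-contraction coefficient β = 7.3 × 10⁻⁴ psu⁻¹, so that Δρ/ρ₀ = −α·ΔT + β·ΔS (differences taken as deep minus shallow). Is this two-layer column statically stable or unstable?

ΔT = 19.1 − 19.6 = -0.5 K and ΔS = 34.31 − 35.10 = -0.79 psu (deep − shallow).
−αΔT = 1.30 × 10⁻⁴; βΔS = -5.767 × 10⁻⁴; sum Δρ/ρ₀ = -4.467 × 10⁻⁴.
Δρ/ρ₀ < 0, so Δρ < 0: deeper water is lighter → statically unstable; the column would overturn.

unstable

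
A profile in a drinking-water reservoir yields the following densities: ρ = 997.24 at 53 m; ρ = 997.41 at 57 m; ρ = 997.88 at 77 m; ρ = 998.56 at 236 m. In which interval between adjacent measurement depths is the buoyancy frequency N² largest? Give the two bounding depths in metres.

Compute the density gradient over each adjacent pair:
  53–57 m: Δρ/Δz = 0.17/4 = 0.043 kg m⁻⁴
  57–77 m: Δρ/Δz = 0.47/20 = 0.024 kg m⁻⁴
  77–236 m: Δρ/Δz = 0.68/159 = 4.3 × 10⁻³ kg m⁻⁴
The largest gradient is in the 53–57 m interval — the pycnocline.

53–57 m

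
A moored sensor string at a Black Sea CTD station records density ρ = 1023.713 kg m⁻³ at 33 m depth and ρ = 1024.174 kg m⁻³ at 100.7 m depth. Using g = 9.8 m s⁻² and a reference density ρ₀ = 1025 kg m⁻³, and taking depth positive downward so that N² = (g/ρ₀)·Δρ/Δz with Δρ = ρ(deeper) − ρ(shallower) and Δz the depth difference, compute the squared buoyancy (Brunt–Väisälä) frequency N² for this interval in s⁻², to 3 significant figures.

Δρ = 1024.174 − 1023.713 = 0.461 kg m⁻³ over Δz = 100.7 − 33 = 67.7 m.
N² = (9.8/1025) × (0.461/67.7) = 6.5105 × 10⁻⁵ s⁻² ≈ 6.51 × 10⁻⁵ s⁻².
Since Δρ > 0 the layer is stably stratified.

6.51 × 10⁻⁵ s⁻²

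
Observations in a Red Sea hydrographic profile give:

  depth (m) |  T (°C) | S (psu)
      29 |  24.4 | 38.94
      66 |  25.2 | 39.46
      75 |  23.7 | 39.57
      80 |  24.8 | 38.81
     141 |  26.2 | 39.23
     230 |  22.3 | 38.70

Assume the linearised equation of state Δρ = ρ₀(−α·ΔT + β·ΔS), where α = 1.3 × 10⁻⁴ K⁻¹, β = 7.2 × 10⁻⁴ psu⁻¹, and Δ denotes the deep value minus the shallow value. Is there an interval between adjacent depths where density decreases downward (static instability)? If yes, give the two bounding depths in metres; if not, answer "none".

Evaluate Δρ/ρ₀ = −αΔT + βΔS across each adjacent pair:
  29–66 m: −αΔT+βΔS = −(1.3 × 10⁻⁴)(+0.8)+(7.2 × 10⁻⁴)(+0.52) = 2.7 × 10⁻⁴ → stable
  66–75 m: −αΔT+βΔS = −(1.3 × 10⁻⁴)(-1.5)+(7.2 × 10⁻⁴)(+0.11) = 2.7 × 10⁻⁴ → stable
  75–80 m: −αΔT+βΔS = −(1.3 × 10⁻⁴)(+1.1)+(7.2 × 10⁻⁴)(-0.76) = -6.9 × 10⁻⁴ → UNSTABLE
  80–141 m: −αΔT+βΔS = −(1.3 × 10⁻⁴)(+1.4)+(7.2 × 10⁻⁴)(+0.42) = 1.2 × 10⁻⁴ → stable
  141–230 m: −αΔT+βΔS = −(1.3 × 10⁻⁴)(-3.9)+(7.2 × 10⁻⁴)(-0.53) = 1.3 × 10⁻⁴ → stable
The 75–80 m interval has Δρ < 0: lighter water underlies denser water.

75–80 m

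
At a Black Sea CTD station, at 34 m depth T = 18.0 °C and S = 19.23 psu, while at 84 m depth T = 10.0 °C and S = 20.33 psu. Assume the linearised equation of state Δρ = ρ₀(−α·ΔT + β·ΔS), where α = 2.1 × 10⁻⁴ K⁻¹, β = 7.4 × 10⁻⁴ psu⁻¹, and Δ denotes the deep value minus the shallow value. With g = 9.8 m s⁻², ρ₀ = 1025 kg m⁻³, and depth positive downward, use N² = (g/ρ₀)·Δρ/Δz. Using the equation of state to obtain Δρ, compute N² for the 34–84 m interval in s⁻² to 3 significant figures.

4.89 × 10⁻⁴ s⁻²

ΔT = -8.0 K, ΔS = +1.10 psu (deep − shallow).
Δρ/ρ₀ = −αΔT + βΔS = 1.68 × 10⁻³ + 8.14 × 10⁻⁴ = 2.494 × 10⁻³, so Δρ ≈ 2.556 kg m⁻³.
N² = (g/ρ₀)·Δρ/Δz = g·(Δρ/ρ₀)/Δz = 9.8 × 2.494 × 10⁻³ / 50 = 4.8882 × 10⁻⁴ s⁻² ≈ 4.89 × 10⁻⁴ s⁻².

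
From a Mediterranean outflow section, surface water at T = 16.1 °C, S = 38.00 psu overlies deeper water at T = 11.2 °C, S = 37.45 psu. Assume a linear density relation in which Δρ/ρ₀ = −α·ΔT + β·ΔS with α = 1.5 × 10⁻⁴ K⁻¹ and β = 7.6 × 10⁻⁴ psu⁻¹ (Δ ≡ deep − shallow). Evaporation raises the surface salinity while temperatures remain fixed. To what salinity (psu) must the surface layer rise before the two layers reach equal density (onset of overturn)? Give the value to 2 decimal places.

Neutral buoyancy requires −α(T_deep − T_surf) + β(S_deep − S_surf′) = 0.
S_surf′ = S_deep − (α/β)·ΔT = 37.45 − (1.5 × 10⁻⁴/7.6 × 10⁻⁴)·(-4.9) = 38.4171 psu.
Increase required: 38.4171 − 38.00 = 0.4171 psu.

38.42 psu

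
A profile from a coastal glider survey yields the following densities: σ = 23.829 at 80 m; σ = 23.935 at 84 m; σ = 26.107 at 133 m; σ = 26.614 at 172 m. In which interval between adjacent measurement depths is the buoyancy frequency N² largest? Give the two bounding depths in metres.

84–133 m

Compute the density gradient over each adjacent pair:
  80–84 m: Δρ/Δz = 0.106/4 = 0.026 kg m⁻⁴
  84–133 m: Δρ/Δz = 2.172/49 = 0.044 kg m⁻⁴
  133–172 m: Δρ/Δz = 0.507/39 = 0.013 kg m⁻⁴
The largest gradient is in the 84–133 m interval — the pycnocline.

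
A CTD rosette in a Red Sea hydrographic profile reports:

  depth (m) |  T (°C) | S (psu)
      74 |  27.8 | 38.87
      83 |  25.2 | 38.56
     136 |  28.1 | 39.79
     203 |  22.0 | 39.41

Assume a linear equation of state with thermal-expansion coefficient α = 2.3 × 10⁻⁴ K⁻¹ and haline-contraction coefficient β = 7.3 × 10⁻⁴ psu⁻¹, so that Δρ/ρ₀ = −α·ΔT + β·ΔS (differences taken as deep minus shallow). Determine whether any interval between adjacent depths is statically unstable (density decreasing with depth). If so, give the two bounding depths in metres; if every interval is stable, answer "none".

Evaluate Δρ/ρ₀ = −αΔT + βΔS across each adjacent pair:
  74–83 m: −αΔT+βΔS = −(2.3 × 10⁻⁴)(-2.6)+(7.3 × 10⁻⁴)(-0.31) = 3.7 × 10⁻⁴ → stable
  83–136 m: −αΔT+βΔS = −(2.3 × 10⁻⁴)(+2.9)+(7.3 × 10⁻⁴)(+1.23) = 2.3 × 10⁻⁴ → stable
  136–203 m: −αΔT+βΔS = −(2.3 × 10⁻⁴)(-6.1)+(7.3 × 10⁻⁴)(-0.38) = 1.1 × 10⁻³ → stable
Every interval has Δρ > 0: the column is stably stratified throughout.

none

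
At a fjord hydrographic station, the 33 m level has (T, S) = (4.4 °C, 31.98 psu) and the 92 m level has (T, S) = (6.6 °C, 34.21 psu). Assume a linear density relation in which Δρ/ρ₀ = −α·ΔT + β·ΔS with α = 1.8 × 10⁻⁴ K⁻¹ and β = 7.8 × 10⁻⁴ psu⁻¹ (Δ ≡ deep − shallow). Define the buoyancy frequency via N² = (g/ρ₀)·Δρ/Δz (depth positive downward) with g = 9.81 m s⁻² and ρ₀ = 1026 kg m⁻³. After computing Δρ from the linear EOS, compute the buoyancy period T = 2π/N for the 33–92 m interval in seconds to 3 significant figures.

420 s

ΔT = +2.2 K, ΔS = +2.23 psu (deep − shallow).
Δρ/ρ₀ = −αΔT + βΔS = -3.96 × 10⁻⁴ + 1.7394 × 10⁻³ = 1.3434 × 10⁻³, so Δρ ≈ 1.378 kg m⁻³.
N² = (g/ρ₀)·Δρ/Δz = g·(Δρ/ρ₀)/Δz = 9.81 × 1.3434 × 10⁻³ / 59 = 2.2337 × 10⁻⁴ s⁻².
N = √(2.2337 × 10⁻⁴) = 0.014946 rad s⁻¹ → T = 2π/N = 420.39 s ≈ 420 s.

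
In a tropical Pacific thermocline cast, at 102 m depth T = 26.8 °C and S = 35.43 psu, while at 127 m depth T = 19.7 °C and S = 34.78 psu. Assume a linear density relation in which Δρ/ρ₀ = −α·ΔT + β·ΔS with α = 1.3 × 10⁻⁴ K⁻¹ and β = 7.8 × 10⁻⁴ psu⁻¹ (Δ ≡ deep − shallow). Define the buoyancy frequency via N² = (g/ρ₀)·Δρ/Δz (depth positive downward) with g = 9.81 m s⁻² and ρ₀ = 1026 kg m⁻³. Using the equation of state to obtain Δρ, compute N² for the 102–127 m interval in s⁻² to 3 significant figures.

1.63 × 10⁻⁴ s⁻²

ΔT = -7.1 K, ΔS = -0.65 psu (deep − shallow).
Δρ/ρ₀ = −αΔT + βΔS = 9.23 × 10⁻⁴ − 5.07 × 10⁻⁴ = 4.16 × 10⁻⁴, so Δρ ≈ 0.4268 kg m⁻³.
N² = (g/ρ₀)·Δρ/Δz = g·(Δρ/ρ₀)/Δz = 9.81 × 4.16 × 10⁻⁴ / 25 = 1.6324 × 10⁻⁴ s⁻² ≈ 1.63 × 10⁻⁴ s⁻².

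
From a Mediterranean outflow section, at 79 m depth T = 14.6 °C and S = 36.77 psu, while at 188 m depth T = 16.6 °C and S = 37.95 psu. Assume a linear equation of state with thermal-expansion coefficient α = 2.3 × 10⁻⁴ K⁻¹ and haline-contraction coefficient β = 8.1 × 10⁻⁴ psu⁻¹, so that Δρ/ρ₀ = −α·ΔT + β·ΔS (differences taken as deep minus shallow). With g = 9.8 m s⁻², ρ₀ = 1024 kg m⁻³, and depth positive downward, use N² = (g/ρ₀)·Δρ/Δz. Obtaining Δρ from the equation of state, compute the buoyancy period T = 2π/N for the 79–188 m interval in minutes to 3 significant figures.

15.7 min

ΔT = +2.0 K, ΔS = +1.18 psu (deep − shallow).
Δρ/ρ₀ = −αΔT + βΔS = -4.60 × 10⁻⁴ + 9.558 × 10⁻⁴ = 4.958 × 10⁻⁴, so Δρ ≈ 0.5077 kg m⁻³.
N² = (g/ρ₀)·Δρ/Δz = g·(Δρ/ρ₀)/Δz = 9.8 × 4.958 × 10⁻⁴ / 109 = 4.4577 × 10⁻⁵ s⁻².
N = √(4.4577 × 10⁻⁵) = 6.6766 × 10⁻³ rad s⁻¹ → T = 2π/N = 941.08 s = 15.685 min ≈ 15.7 min.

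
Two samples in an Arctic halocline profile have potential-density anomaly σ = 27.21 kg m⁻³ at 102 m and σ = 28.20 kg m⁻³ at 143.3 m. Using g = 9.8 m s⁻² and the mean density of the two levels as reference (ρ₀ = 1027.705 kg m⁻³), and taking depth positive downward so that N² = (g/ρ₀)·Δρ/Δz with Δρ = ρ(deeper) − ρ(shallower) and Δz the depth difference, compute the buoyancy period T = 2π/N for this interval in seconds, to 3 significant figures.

416 s

Δρ = 1028.20 − 1027.21 = 0.99 kg m⁻³ over Δz = 143.3 − 102 = 41.3 m.
N² = (9.8/1027.705) × (0.99/41.3) = 2.2858 × 10⁻⁴ s⁻².
N = √(2.2858 × 10⁻⁴) = 0.015119 rad s⁻¹, so T = 2π/N = 415.58 s ≈ 416 s.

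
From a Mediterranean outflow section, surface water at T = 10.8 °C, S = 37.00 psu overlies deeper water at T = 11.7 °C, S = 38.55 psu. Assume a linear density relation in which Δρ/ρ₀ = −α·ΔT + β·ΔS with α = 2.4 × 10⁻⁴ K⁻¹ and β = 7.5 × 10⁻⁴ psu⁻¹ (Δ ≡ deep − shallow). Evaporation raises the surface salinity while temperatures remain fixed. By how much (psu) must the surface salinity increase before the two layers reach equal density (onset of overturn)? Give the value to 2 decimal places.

Neutral buoyancy requires −α(T_deep − T_surf) + β(S_deep − S_surf′) = 0.
S_surf′ = S_deep − (α/β)·ΔT = 38.55 − (2.4 × 10⁻⁴/7.5 × 10⁻⁴)·(+0.9) = 38.2620 psu.
Increase required: 38.2620 − 37.00 = 1.2620 psu.

1.26 psu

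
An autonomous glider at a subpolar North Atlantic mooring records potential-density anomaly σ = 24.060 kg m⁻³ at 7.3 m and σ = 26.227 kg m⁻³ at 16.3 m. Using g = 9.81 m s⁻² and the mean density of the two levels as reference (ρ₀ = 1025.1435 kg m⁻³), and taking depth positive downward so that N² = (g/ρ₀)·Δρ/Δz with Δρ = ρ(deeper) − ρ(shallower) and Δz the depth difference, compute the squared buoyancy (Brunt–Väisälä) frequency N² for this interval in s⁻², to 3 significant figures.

Δρ = 1026.227 − 1024.060 = 2.167 kg m⁻³ over Δz = 16.3 − 7.3 = 9 m.
N² = (9.81/1025.1435) × (2.167/9) = 2.3041 × 10⁻³ s⁻² ≈ 2.30 × 10⁻³ s⁻².

2.30 × 10⁻³ s⁻²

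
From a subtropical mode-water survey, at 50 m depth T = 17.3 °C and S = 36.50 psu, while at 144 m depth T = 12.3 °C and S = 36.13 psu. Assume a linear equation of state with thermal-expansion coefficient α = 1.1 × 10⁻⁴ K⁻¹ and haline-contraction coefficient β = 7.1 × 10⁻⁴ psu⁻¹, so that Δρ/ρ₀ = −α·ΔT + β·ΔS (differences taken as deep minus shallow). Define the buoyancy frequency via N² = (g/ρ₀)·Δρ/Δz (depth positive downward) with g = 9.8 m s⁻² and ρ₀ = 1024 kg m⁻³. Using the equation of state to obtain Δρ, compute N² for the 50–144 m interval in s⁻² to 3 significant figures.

3.00 × 10⁻⁵ s⁻²

ΔT = -5.0 K, ΔS = -0.37 psu (deep − shallow).
Δρ/ρ₀ = −αΔT + βΔS = 5.50 × 10⁻⁴ − 2.627 × 10⁻⁴ = 2.873 × 10⁻⁴, so Δρ ≈ 0.2942 kg m⁻³.
N² = (g/ρ₀)·Δρ/Δz = g·(Δρ/ρ₀)/Δz = 9.8 × 2.873 × 10⁻⁴ / 94 = 2.9953 × 10⁻⁵ s⁻² ≈ 3.00 × 10⁻⁵ s⁻².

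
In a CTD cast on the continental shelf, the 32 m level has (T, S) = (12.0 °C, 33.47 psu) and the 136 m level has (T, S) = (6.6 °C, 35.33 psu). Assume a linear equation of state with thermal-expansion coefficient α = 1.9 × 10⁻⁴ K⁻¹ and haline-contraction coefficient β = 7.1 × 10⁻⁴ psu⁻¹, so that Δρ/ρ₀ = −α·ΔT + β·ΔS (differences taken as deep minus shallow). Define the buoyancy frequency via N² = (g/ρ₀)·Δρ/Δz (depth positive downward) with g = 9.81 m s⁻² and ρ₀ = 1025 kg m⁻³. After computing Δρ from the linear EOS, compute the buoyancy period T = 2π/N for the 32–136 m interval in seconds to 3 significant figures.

422 s

ΔT = -5.4 K, ΔS = +1.86 psu (deep − shallow).
Δρ/ρ₀ = −αΔT + βΔS = 1.026 × 10⁻³ + 1.3206 × 10⁻³ = 2.3466 × 10⁻³, so Δρ ≈ 2.405 kg m⁻³.
N² = (g/ρ₀)·Δρ/Δz = g·(Δρ/ρ₀)/Δz = 9.81 × 2.3466 × 10⁻³ / 104 = 2.2135 × 10⁻⁴ s⁻².
N = √(2.2135 × 10⁻⁴) = 0.014878 rad s⁻¹ → T = 2π/N = 422.31 s ≈ 422 s.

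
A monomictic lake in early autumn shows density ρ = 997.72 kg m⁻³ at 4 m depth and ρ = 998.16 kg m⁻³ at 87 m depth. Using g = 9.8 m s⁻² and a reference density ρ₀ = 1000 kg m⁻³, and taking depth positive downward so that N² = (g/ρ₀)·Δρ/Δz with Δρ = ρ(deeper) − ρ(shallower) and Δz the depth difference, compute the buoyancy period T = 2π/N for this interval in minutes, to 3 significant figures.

Δρ = 998.16 − 997.72 = 0.44 kg m⁻³ over Δz = 87 − 4 = 83 m.
N² = (9.8/1000) × (0.44/83) = 5.1952 × 10⁻⁵ s⁻².
N = √(5.1952 × 10⁻⁵) = 7.2078 × 10⁻³ rad s⁻¹, so T = 2π/N = 871.72 s = 14.529 min ≈ 14.5 min.

14.5 min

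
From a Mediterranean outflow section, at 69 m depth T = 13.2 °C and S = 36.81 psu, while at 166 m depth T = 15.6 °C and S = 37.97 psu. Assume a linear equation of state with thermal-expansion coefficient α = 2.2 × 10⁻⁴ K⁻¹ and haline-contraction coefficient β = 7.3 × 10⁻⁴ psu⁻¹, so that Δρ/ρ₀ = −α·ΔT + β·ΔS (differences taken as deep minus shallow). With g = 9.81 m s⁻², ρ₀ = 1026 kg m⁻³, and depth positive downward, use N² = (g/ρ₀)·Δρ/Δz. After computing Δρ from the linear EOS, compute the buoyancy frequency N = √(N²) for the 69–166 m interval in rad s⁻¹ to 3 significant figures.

5.68 × 10⁻³ rad s⁻¹

ΔT = +2.4 K, ΔS = +1.16 psu (deep − shallow).
Δρ/ρ₀ = −αΔT + βΔS = -5.28 × 10⁻⁴ + 8.468 × 10⁻⁴ = 3.188 × 10⁻⁴, so Δρ ≈ 0.3271 kg m⁻³.
N² = (g/ρ₀)·Δρ/Δz = g·(Δρ/ρ₀)/Δz = 9.81 × 3.188 × 10⁻⁴ / 97 = 3.2242 × 10⁻⁵ s⁻².
N = √(3.2242 × 10⁻⁵) = 5.6782 × 10⁻³ rad s⁻¹ ≈ 5.68 × 10⁻³ rad s⁻¹.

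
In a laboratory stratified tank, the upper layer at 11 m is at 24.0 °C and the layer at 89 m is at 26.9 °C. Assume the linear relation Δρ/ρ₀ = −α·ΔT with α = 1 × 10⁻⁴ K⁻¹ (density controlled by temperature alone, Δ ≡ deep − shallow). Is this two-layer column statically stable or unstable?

unstable

ΔT = 26.9 − 24.0 = +2.9 K, so Δρ/ρ₀ = −αΔT = -2.90 × 10⁻⁴.
Δρ/ρ₀ < 0, so Δρ < 0: deeper water is lighter → statically unstable; the column would overturn.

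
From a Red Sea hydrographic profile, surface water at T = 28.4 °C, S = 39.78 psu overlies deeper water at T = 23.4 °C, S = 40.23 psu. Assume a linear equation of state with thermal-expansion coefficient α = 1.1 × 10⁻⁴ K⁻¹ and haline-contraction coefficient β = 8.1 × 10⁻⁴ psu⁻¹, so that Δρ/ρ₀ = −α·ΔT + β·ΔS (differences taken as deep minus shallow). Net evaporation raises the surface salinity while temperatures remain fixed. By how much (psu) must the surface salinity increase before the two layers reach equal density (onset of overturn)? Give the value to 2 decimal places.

1.13 psu

Neutral buoyancy requires −α(T_deep − T_surf) + β(S_deep − S_surf′) = 0.
S_surf′ = S_deep − (α/β)·ΔT = 40.23 − (1.1 × 10⁻⁴/8.1 × 10⁻⁴)·(-5.0) = 40.9090 psu.
Increase required: 40.9090 − 39.78 = 1.1290 psu.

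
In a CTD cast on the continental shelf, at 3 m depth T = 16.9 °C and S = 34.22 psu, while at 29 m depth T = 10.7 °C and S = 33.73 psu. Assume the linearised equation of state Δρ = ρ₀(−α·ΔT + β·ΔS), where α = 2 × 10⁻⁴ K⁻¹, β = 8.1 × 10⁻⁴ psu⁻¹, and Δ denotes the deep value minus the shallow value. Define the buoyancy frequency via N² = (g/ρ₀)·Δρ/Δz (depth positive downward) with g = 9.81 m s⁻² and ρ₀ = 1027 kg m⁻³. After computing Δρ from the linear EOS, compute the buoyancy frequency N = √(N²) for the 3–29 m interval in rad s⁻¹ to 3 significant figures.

0.0178 rad s⁻¹

ΔT = -6.2 K, ΔS = -0.49 psu (deep − shallow).
Δρ/ρ₀ = −αΔT + βΔS = 1.24 × 10⁻³ − 3.969 × 10⁻⁴ = 8.431 × 10⁻⁴, so Δρ ≈ 0.8659 kg m⁻³.
N² = (g/ρ₀)·Δρ/Δz = g·(Δρ/ρ₀)/Δz = 9.81 × 8.431 × 10⁻⁴ / 26 = 3.1811 × 10⁻⁴ s⁻².
N = √(3.1811 × 10⁻⁴) = 0.017836 rad s⁻¹ ≈ 0.0178 rad s⁻¹.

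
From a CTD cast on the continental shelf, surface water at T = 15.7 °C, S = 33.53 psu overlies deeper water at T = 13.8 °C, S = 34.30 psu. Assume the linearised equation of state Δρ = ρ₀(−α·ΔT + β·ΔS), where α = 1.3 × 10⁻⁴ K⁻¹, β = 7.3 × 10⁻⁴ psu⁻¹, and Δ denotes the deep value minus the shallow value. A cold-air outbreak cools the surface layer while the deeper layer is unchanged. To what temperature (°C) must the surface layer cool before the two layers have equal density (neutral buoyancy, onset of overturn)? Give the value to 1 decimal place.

Neutral buoyancy requires Δρ = 0, i.e. −α(T_deep − T_surf′) + β(S_deep − S_surf) = 0.
T_surf′ = T_deep − (β/α)·ΔS = 13.8 − (7.3 × 10⁻⁴/1.3 × 10⁻⁴)·(+0.77) = 9.476 °C.
Cooling required: 15.7 − (9.476) = 6.224 °C.

9.5 °C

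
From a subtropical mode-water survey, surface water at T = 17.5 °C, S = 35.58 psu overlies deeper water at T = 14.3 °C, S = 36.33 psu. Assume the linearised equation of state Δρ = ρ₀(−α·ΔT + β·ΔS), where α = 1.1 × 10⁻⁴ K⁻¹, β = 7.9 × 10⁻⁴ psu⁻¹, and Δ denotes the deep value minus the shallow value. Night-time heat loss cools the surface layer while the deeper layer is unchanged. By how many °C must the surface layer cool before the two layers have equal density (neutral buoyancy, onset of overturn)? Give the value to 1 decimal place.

8.6 °C

Neutral buoyancy requires Δρ = 0, i.e. −α(T_deep − T_surf′) + β(S_deep − S_surf) = 0.
T_surf′ = T_deep − (β/α)·ΔS = 14.3 − (7.9 × 10⁻⁴/1.1 × 10⁻⁴)·(+0.75) = 8.914 °C.
Cooling required: 17.5 − (8.914) = 8.586 °C.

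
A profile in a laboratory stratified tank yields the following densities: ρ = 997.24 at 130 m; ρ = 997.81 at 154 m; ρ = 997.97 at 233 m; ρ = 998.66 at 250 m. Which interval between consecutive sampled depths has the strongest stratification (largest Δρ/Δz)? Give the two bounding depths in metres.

233–250 m

Compute the density gradient over each adjacent pair:
  130–154 m: Δρ/Δz = 0.57/24 = 0.024 kg m⁻⁴
  154–233 m: Δρ/Δz = 0.16/79 = 2.0 × 10⁻³ kg m⁻⁴
  233–250 m: Δρ/Δz = 0.69/17 = 0.041 kg m⁻⁴
The largest gradient is in the 233–250 m interval — the pycnocline.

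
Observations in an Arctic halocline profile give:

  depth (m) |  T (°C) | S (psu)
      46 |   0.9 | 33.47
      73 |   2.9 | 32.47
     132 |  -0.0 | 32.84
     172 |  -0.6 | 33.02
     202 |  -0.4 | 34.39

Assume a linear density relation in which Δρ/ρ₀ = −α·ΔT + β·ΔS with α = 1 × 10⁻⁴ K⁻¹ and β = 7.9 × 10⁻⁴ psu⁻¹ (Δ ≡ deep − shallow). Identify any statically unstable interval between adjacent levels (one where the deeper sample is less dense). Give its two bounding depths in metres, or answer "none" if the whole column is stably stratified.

Evaluate Δρ/ρ₀ = −αΔT + βΔS across each adjacent pair:
  46–73 m: −αΔT+βΔS = −(1 × 10⁻⁴)(+2.0)+(7.9 × 10⁻⁴)(-1.00) = -9.9 × 10⁻⁴ → UNSTABLE
  73–132 m: −αΔT+βΔS = −(1 × 10⁻⁴)(-2.9)+(7.9 × 10⁻⁴)(+0.37) = 5.8 × 10⁻⁴ → stable
  132–172 m: −αΔT+βΔS = −(1 × 10⁻⁴)(-0.6)+(7.9 × 10⁻⁴)(+0.18) = 2.0 × 10⁻⁴ → stable
  172–202 m: −αΔT+βΔS = −(1 × 10⁻⁴)(+0.2)+(7.9 × 10⁻⁴)(+1.37) = 1.1 × 10⁻³ → stable
The 46–73 m interval has Δρ < 0: lighter water underlies denser water.

46–73 m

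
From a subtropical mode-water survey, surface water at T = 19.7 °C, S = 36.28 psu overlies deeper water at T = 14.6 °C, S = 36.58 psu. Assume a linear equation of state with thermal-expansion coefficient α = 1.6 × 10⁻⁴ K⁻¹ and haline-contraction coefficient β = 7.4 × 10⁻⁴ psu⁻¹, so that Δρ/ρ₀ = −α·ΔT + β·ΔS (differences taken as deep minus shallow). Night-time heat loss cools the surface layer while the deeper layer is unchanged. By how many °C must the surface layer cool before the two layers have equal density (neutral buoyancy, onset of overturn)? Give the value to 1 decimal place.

Neutral buoyancy requires Δρ = 0, i.e. −α(T_deep − T_surf′) + β(S_deep − S_surf) = 0.
T_surf′ = T_deep − (β/α)·ΔS = 14.6 − (7.4 × 10⁻⁴/1.6 × 10⁻⁴)·(+0.30) = 13.213 °C.
Cooling required: 19.7 − (13.213) = 6.487 °C.

6.5 °C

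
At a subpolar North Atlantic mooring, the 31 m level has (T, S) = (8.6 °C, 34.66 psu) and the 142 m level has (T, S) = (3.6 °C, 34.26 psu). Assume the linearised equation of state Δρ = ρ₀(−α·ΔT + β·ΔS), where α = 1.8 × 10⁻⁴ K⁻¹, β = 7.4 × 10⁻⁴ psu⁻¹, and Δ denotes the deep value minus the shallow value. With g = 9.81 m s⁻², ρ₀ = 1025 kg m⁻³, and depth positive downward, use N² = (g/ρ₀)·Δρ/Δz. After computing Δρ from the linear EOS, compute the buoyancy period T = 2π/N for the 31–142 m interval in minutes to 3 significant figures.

14.3 min

ΔT = -5.0 K, ΔS = -0.40 psu (deep − shallow).
Δρ/ρ₀ = −αΔT + βΔS = 9.00 × 10⁻⁴ − 2.96 × 10⁻⁴ = 6.04 × 10⁻⁴, so Δρ ≈ 0.6191 kg m⁻³.
N² = (g/ρ₀)·Δρ/Δz = g·(Δρ/ρ₀)/Δz = 9.81 × 6.04 × 10⁻⁴ / 111 = 5.3381 × 10⁻⁵ s⁻².
N = √(5.3381 × 10⁻⁵) = 7.3062 × 10⁻³ rad s⁻¹ → T = 2π/N = 859.98 s = 14.333 min ≈ 14.3 min.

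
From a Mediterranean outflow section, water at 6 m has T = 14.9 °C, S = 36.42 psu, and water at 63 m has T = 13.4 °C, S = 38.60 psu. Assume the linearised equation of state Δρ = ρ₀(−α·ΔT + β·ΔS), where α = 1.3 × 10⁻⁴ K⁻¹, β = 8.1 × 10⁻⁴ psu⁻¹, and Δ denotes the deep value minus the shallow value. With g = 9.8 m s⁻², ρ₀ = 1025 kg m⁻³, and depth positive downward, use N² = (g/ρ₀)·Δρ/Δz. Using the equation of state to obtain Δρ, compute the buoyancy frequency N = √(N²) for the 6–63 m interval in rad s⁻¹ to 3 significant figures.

0.0184 rad s⁻¹

ΔT = -1.5 K, ΔS = +2.18 psu (deep − shallow).
Δρ/ρ₀ = −αΔT + βΔS = 1.95 × 10⁻⁴ + 1.7658 × 10⁻³ = 1.9608 × 10⁻³, so Δρ ≈ 2.010 kg m⁻³.
N² = (g/ρ₀)·Δρ/Δz = g·(Δρ/ρ₀)/Δz = 9.8 × 1.9608 × 10⁻³ / 57 = 3.3712 × 10⁻⁴ s⁻².
N = √(3.3712 × 10⁻⁴) = 0.018361 rad s⁻¹ ≈ 0.0184 rad s⁻¹.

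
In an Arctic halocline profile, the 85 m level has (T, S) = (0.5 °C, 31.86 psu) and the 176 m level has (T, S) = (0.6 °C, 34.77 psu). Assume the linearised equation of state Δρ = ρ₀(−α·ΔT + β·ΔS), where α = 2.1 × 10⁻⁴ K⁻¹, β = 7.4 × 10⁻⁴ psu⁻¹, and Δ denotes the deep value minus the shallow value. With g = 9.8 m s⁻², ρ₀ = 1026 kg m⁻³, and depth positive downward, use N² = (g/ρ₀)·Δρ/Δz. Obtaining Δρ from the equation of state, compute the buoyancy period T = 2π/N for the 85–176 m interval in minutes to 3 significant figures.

6.91 min

ΔT = +0.1 K, ΔS = +2.91 psu (deep − shallow).
Δρ/ρ₀ = −αΔT + βΔS = -2.10 × 10⁻⁵ + 2.1534 × 10⁻³ = 2.1324 × 10⁻³, so Δρ ≈ 2.188 kg m⁻³.
N² = (g/ρ₀)·Δρ/Δz = g·(Δρ/ρ₀)/Δz = 9.8 × 2.1324 × 10⁻³ / 91 = 2.2964 × 10⁻⁴ s⁻².
N = √(2.2964 × 10⁻⁴) = 0.015154 rad s⁻¹ → T = 2π/N = 414.62 s = 6.9103 min ≈ 6.91 min.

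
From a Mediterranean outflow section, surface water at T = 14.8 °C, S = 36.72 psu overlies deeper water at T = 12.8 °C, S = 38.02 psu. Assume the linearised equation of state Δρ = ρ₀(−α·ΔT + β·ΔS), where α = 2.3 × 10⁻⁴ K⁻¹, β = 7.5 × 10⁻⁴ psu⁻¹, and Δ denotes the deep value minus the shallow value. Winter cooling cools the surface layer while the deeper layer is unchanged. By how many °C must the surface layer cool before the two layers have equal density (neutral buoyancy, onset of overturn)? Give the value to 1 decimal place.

6.2 °C

Neutral buoyancy requires Δρ = 0, i.e. −α(T_deep − T_surf′) + β(S_deep − S_surf) = 0.
T_surf′ = T_deep − (β/α)·ΔS = 12.8 − (7.5 × 10⁻⁴/2.3 × 10⁻⁴)·(+1.30) = 8.561 °C.
Cooling required: 14.8 − (8.561) = 6.239 °C.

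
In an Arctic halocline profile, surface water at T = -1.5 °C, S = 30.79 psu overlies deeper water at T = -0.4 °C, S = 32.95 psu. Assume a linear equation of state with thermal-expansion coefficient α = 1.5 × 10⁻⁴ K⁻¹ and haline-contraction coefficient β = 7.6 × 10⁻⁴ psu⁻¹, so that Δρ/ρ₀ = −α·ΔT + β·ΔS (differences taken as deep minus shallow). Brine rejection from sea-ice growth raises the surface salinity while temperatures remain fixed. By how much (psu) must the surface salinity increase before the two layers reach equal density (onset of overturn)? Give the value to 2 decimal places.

Neutral buoyancy requires −α(T_deep − T_surf) + β(S_deep − S_surf′) = 0.
S_surf′ = S_deep − (α/β)·ΔT = 32.95 − (1.5 × 10⁻⁴/7.6 × 10⁻⁴)·(+1.1) = 32.7329 psu.
Increase required: 32.7329 − 30.79 = 1.9429 psu.

1.94 psu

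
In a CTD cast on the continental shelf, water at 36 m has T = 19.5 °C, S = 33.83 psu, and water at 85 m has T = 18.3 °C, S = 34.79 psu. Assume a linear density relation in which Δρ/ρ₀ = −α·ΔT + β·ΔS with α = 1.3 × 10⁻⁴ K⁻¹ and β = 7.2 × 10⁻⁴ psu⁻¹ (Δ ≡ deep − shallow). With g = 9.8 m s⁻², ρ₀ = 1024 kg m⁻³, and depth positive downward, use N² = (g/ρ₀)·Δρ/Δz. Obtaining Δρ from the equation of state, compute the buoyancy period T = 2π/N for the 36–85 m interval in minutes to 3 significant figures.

ΔT = -1.2 K, ΔS = +0.96 psu (deep − shallow).
Δρ/ρ₀ = −αΔT + βΔS = 1.56 × 10⁻⁴ + 6.912 × 10⁻⁴ = 8.472 × 10⁻⁴, so Δρ ≈ 0.8675 kg m⁻³.
N² = (g/ρ₀)·Δρ/Δz = g·(Δρ/ρ₀)/Δz = 9.8 × 8.472 × 10⁻⁴ / 49 = 1.6944 × 10⁻⁴ s⁻².
N = √(1.6944 × 10⁻⁴) = 0.013017 rad s⁻¹ → T = 2π/N = 482.69 s = 8.0448 min ≈ 8.04 min.

8.04 min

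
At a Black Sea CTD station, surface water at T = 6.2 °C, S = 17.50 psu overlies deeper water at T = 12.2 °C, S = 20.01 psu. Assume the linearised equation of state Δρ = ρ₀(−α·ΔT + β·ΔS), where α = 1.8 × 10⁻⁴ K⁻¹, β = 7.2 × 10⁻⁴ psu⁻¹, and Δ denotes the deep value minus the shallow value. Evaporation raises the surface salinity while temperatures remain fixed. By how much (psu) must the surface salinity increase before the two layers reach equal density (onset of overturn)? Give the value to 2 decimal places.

1.01 psu

Neutral buoyancy requires −α(T_deep − T_surf) + β(S_deep − S_surf′) = 0.
S_surf′ = S_deep − (α/β)·ΔT = 20.01 − (1.8 × 10⁻⁴/7.2 × 10⁻⁴)·(+6.0) = 18.5100 psu.
Increase required: 18.5100 − 17.50 = 1.0100 psu.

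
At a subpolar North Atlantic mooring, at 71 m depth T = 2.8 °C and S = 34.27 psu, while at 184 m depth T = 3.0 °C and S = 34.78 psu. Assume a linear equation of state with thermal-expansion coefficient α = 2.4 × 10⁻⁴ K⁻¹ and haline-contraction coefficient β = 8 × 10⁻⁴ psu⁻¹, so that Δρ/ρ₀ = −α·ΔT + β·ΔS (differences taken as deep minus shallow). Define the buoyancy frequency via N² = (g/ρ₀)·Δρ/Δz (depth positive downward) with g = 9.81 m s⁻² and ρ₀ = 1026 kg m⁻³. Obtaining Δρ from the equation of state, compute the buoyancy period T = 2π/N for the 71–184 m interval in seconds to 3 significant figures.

ΔT = +0.2 K, ΔS = +0.51 psu (deep − shallow).
Δρ/ρ₀ = −αΔT + βΔS = -4.80 × 10⁻⁵ + 4.08 × 10⁻⁴ = 3.60 × 10⁻⁴, so Δρ ≈ 0.3694 kg m⁻³.
N² = (g/ρ₀)·Δρ/Δz = g·(Δρ/ρ₀)/Δz = 9.81 × 3.60 × 10⁻⁴ / 113 = 3.1253 × 10⁻⁵ s⁻².
N = √(3.1253 × 10⁻⁵) = 5.5904 × 10⁻³ rad s⁻¹ → T = 2π/N = 1.1239 × 10³ s ≈ 1.12 × 10³ s.

1.12 × 10³ s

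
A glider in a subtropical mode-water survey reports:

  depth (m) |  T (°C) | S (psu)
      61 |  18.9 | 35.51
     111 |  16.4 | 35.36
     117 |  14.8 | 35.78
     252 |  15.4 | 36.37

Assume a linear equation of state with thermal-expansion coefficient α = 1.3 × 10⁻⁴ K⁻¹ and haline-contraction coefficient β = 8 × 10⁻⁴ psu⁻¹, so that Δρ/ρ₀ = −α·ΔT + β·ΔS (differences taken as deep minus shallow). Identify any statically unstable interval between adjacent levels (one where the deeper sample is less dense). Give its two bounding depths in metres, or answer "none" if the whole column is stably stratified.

Evaluate Δρ/ρ₀ = −αΔT + βΔS across each adjacent pair:
  61–111 m: −αΔT+βΔS = −(1.3 × 10⁻⁴)(-2.5)+(8 × 10⁻⁴)(-0.15) = 2.0 × 10⁻⁴ → stable
  111–117 m: −αΔT+βΔS = −(1.3 × 10⁻⁴)(-1.6)+(8 × 10⁻⁴)(+0.42) = 5.4 × 10⁻⁴ → stable
  117–252 m: −αΔT+βΔS = −(1.3 × 10⁻⁴)(+0.6)+(8 × 10⁻⁴)(+0.59) = 3.9 × 10⁻⁴ → stable
Every interval has Δρ > 0: the column is stably stratified throughout.

none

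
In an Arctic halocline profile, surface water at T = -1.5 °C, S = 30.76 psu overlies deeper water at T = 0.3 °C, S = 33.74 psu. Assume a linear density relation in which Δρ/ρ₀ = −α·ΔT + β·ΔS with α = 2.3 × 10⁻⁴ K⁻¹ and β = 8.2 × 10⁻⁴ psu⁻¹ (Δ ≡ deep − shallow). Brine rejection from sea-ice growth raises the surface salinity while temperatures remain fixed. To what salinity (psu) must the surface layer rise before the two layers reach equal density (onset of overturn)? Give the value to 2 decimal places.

33.24 psu

Neutral buoyancy requires −α(T_deep − T_surf) + β(S_deep − S_surf′) = 0.
S_surf′ = S_deep − (α/β)·ΔT = 33.74 − (2.3 × 10⁻⁴/8.2 × 10⁻⁴)·(+1.8) = 33.2351 psu.
Increase required: 33.2351 − 30.76 = 2.4751 psu.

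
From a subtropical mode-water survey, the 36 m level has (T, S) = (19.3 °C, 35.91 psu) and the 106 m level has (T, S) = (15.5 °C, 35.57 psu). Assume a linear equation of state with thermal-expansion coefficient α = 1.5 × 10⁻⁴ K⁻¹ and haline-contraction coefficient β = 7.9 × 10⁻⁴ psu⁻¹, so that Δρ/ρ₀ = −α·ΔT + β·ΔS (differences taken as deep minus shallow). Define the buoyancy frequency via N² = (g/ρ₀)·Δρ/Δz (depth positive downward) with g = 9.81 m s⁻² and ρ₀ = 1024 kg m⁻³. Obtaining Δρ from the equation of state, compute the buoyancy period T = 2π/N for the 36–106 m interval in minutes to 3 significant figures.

ΔT = -3.8 K, ΔS = -0.34 psu (deep − shallow).
Δρ/ρ₀ = −αΔT + βΔS = 5.70 × 10⁻⁴ − 2.686 × 10⁻⁴ = 3.014 × 10⁻⁴, so Δρ ≈ 0.3086 kg m⁻³.
N² = (g/ρ₀)·Δρ/Δz = g·(Δρ/ρ₀)/Δz = 9.81 × 3.014 × 10⁻⁴ / 70 = 4.2239 × 10⁻⁵ s⁻².
N = √(4.2239 × 10⁻⁵) = 6.4992 × 10⁻³ rad s⁻¹ → T = 2π/N = 966.76 s = 16.113 min ≈ 16.1 min.

16.1 min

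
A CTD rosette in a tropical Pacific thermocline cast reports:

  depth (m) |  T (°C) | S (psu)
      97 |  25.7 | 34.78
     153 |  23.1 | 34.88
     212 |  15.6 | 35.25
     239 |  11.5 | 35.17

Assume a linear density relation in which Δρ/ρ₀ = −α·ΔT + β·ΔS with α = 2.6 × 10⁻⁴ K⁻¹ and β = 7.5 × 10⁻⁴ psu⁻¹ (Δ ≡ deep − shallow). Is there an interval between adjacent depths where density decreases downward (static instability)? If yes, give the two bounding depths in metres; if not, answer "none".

none

Evaluate Δρ/ρ₀ = −αΔT + βΔS across each adjacent pair:
  97–153 m: −αΔT+βΔS = −(2.6 × 10⁻⁴)(-2.6)+(7.5 × 10⁻⁴)(+0.10) = 7.5 × 10⁻⁴ → stable
  153–212 m: −αΔT+βΔS = −(2.6 × 10⁻⁴)(-7.5)+(7.5 × 10⁻⁴)(+0.37) = 2.2 × 10⁻³ → stable
  212–239 m: −αΔT+βΔS = −(2.6 × 10⁻⁴)(-4.1)+(7.5 × 10⁻⁴)(-0.08) = 1.0 × 10⁻³ → stable
Every interval has Δρ > 0: the column is stably stratified throughout.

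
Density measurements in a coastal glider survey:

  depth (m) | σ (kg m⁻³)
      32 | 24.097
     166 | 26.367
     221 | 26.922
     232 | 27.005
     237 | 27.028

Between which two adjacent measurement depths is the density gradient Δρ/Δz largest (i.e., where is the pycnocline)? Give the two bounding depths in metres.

Compute the density gradient over each adjacent pair:
  32–166 m: Δρ/Δz = 2.270/134 = 0.017 kg m⁻⁴
  166–221 m: Δρ/Δz = 0.555/55 = 0.010 kg m⁻⁴
  221–232 m: Δρ/Δz = 0.083/11 = 7.5 × 10⁻³ kg m⁻⁴
  232–237 m: Δρ/Δz = 0.023/5 = 4.6 × 10⁻³ kg m⁻⁴
The largest gradient is in the 32–166 m interval — the pycnocline.

32–166 m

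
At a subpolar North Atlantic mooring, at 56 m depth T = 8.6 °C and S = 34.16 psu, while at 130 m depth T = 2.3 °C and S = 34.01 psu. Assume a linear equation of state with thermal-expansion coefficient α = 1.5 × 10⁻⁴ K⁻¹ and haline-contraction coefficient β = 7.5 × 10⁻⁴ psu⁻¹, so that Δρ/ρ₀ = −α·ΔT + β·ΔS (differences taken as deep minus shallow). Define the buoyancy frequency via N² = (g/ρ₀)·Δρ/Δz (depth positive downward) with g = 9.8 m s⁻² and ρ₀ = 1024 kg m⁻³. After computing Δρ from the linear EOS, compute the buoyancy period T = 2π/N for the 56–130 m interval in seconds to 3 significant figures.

598 s

ΔT = -6.3 K, ΔS = -0.15 psu (deep − shallow).
Δρ/ρ₀ = −αΔT + βΔS = 9.45 × 10⁻⁴ − 1.125 × 10⁻⁴ = 8.325 × 10⁻⁴, so Δρ ≈ 0.8525 kg m⁻³.
N² = (g/ρ₀)·Δρ/Δz = g·(Δρ/ρ₀)/Δz = 9.8 × 8.325 × 10⁻⁴ / 74 = 1.1025 × 10⁻⁴ s⁻².
N = √(1.1025 × 10⁻⁴) = 0.010500 rad s⁻¹ → T = 2π/N = 598.40 s ≈ 598 s.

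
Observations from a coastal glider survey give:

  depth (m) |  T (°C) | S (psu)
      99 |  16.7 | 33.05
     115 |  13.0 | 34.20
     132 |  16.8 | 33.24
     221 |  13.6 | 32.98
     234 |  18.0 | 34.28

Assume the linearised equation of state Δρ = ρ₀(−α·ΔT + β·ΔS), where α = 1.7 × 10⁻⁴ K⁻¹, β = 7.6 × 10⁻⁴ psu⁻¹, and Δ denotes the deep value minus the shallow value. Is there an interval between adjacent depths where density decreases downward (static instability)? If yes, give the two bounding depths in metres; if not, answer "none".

Evaluate Δρ/ρ₀ = −αΔT + βΔS across each adjacent pair:
  99–115 m: −αΔT+βΔS = −(1.7 × 10⁻⁴)(-3.7)+(7.6 × 10⁻⁴)(+1.15) = 1.5 × 10⁻³ → stable
  115–132 m: −αΔT+βΔS = −(1.7 × 10⁻⁴)(+3.8)+(7.6 × 10⁻⁴)(-0.96) = -1.4 × 10⁻³ → UNSTABLE
  132–221 m: −αΔT+βΔS = −(1.7 × 10⁻⁴)(-3.2)+(7.6 × 10⁻⁴)(-0.26) = 3.5 × 10⁻⁴ → stable
  221–234 m: −αΔT+βΔS = −(1.7 × 10⁻⁴)(+4.4)+(7.6 × 10⁻⁴)(+1.30) = 2.4 × 10⁻⁴ → stable
The 115–132 m interval has Δρ < 0: lighter water underlies denser water.

115–132 m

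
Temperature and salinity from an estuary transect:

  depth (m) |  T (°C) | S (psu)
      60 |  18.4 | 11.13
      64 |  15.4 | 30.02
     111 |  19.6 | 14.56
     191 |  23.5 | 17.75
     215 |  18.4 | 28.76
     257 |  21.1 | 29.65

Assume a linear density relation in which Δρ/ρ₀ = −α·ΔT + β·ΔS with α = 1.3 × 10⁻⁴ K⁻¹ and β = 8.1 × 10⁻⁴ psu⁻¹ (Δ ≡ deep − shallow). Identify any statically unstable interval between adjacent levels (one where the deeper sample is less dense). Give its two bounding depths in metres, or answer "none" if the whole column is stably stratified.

Evaluate Δρ/ρ₀ = −αΔT + βΔS across each adjacent pair:
  60–64 m: −αΔT+βΔS = −(1.3 × 10⁻⁴)(-3.0)+(8.1 × 10⁻⁴)(+18.89) = 0.016 → stable
  64–111 m: −αΔT+βΔS = −(1.3 × 10⁻⁴)(+4.2)+(8.1 × 10⁻⁴)(-15.46) = -0.013 → UNSTABLE
  111–191 m: −αΔT+βΔS = −(1.3 × 10⁻⁴)(+3.9)+(8.1 × 10⁻⁴)(+3.19) = 2.1 × 10⁻³ → stable
  191–215 m: −αΔT+βΔS = −(1.3 × 10⁻⁴)(-5.1)+(8.1 × 10⁻⁴)(+11.01) = 9.6 × 10⁻³ → stable
  215–257 m: −αΔT+βΔS = −(1.3 × 10⁻⁴)(+2.7)+(8.1 × 10⁻⁴)(+0.89) = 3.7 × 10⁻⁴ → stable
The 64–111 m interval has Δρ < 0: lighter water underlies denser water.

64–111 m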